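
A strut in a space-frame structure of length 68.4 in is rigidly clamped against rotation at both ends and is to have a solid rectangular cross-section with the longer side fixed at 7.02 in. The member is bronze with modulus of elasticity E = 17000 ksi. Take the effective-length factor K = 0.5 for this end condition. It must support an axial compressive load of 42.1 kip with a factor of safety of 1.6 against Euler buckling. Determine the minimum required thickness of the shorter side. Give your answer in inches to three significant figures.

Required P_cr = n·P = 1.6 × 42.1 = 67.36 kip
L_e = K·L = 0.5 × 68.4 = 34.20 in
Required I = P_cr·L_e²/(π²E) = 6.736×10^4 × 34.20² / (π² × 1.70×10^7) = 0.4696 in⁴
Rectangle, weak axis: I_min = h·b³/12 with h = 7.02 in fixed  ⇒  b = (12I/h)^(1/3) = 0.929 in

b ≈ 0.929 in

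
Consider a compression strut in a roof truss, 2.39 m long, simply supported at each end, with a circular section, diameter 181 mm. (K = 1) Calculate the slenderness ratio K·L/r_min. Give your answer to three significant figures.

λ ≈ 52.8

For a solid circle r = d/4 = 181/4 = 45.25 mm
L_e = K·L = 1 × 2.39 m = 2.390 m = 2390.0 mm
λ = L_e / r_min = 2390.0 / 45.25 = 52.8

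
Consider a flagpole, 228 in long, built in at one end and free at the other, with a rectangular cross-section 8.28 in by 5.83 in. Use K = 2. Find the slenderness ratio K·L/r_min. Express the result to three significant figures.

λ ≈ 271

For a rectangle r_min = b/√12 = 5.83/√12 = 1.683 in
L_e = K·L = 2 × 228 = 456.0 in
λ = L_e / r_min = 456.00 / 1.683 = 271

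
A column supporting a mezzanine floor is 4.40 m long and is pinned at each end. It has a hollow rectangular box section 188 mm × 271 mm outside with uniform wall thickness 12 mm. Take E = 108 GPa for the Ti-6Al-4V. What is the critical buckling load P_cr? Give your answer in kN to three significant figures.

Inner dimensions: h_i = 271 − 2×12 = 247.0 mm, b_i = 188 − 2×12 = 164.0 mm
Weak-axis I_min = (h_o·b_o³ − h_i·b_i³)/12 with b_o = 188, b_i = 164.0 mm (shorter outer/inner sides).
I_min = (271×188³ − 247.0×164.0³)/12 = 5.927×10^7 mm⁴
I = 5.927×10^7 mm⁴ = 5.927×10^-5 m⁴
Effective length L_e = K·L = 1 × 4.40 = 4.400 m
P_cr = π²EI / L_e² = π² × 108×10⁹ × 5.927×10^-5 / 4.400² = 3.263×10^6 N

P_cr ≈ 3260 kN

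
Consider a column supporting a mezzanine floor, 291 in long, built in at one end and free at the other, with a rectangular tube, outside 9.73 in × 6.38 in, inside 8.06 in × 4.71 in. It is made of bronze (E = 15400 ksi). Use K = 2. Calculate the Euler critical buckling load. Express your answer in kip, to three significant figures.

Weak-axis I_min = (h_o·b_o³ − h_i·b_i³)/12 with b_o = 6.38, b_i = 4.710 in (shorter outer/inner sides).
I_min = (9.73×6.38³ − 8.060×4.710³)/12 = 140.4 in⁴
Effective length L_e = K·L = 2 × 291 = 582.0 in
P_cr = π²EI / L_e² = π² × 15400×10³ × 140.4 / 582.0² = 6.299×10^4 lb

P_cr ≈ 63.0 kip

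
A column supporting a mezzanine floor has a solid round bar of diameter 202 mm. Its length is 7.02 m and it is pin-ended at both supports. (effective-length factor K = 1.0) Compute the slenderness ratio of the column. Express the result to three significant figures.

λ ≈ 139

I = πd⁴/64 = π×202⁴/64 = 8.173×10^7 mm⁴
A = 3.205×10^4 mm²;  r_min = √(I/A) = √(8.173×10^7/3.205×10^4) = 50.50 mm
L_e = K·L = 1 × 7.02 m = 7.020 m = 7020.0 mm
λ = L_e / r_min = 7020.0 / 50.50 = 139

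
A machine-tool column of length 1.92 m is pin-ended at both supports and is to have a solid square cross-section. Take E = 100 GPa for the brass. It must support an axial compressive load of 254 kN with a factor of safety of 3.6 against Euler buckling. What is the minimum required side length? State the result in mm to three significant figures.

Required P_cr = n·P = 3.6 × 254 = 914.4 kN
L_e = K·L = 1 × 1.92 = 1.920 m
Required I = P_cr·L_e²/(π²E) = 9.144×10^5 × 1.920² / (π² × 1.00×10^11) = 3.415×10^-6 m⁴
I_req = 3.415×10^6 mm⁴
Solid square: I = a⁴/12  ⇒  a = (12I)^(1/4) = (12×3.415×10^6)^(1/4) = 80.0 mm

a ≈ 80.0 mm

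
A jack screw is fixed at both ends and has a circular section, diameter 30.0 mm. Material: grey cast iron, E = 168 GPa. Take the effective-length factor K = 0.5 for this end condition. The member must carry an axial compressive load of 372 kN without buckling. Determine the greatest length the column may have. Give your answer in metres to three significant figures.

L_max ≈ 0.842 m

I = πd⁴/64 = π×30.0⁴/64 = 3.976×10^4 mm⁴
I = 3.976×10^-8 m⁴
At the buckling limit P_cr = P = 3.720×10^5 N
From P_cr = π²EI/(K·L)²:  L = (1/K)·√(π²EI/P_cr) = (1/0.5)·√(π²×1.68×10^11×3.976×10^-8/3.720×10^5)
L = 0.842 m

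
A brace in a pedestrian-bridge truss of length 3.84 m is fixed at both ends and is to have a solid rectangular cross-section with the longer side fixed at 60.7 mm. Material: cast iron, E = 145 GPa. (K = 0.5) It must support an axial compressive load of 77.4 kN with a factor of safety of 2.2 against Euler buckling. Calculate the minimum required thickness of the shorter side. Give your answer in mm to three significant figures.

Required P_cr = n·P = 2.2 × 77.4 = 170.3 kN
L_e = K·L = 0.5 × 3.84 = 1.920 m
Required I = P_cr·L_e²/(π²E) = 1.703×10^5 × 1.920² / (π² × 1.45×10^11) = 4.386×10^-7 m⁴
I_req = 4.386×10^5 mm⁴
Rectangle, weak axis: I_min = h·b³/12 with h = 60.7 mm fixed  ⇒  b = (12I/h)^(1/3) = 44.3 mm

b ≈ 44.3 mm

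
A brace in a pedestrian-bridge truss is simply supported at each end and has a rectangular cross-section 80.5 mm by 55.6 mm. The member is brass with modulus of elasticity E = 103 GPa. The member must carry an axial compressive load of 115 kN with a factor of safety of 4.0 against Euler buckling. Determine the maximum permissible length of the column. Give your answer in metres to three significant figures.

Buckling occurs about the weak axis: I_min = h·b³/12 with b = 55.6 mm (the shorter side).
I_min = 80.5×55.6³/12 = 1.153×10^6 mm⁴
I = 1.153×10^-6 m⁴
Required critical load P_cr = n·P = 4.0 × 115 = 460.0 kN = 4.600×10^5 N
From P_cr = π²EI/(K·L)²:  L = (1/K)·√(π²EI/P_cr) = (1/1)·√(π²×1.03×10^11×1.153×10^-6/4.600×10^5)
L = 1.60 m

L_max ≈ 1.60 m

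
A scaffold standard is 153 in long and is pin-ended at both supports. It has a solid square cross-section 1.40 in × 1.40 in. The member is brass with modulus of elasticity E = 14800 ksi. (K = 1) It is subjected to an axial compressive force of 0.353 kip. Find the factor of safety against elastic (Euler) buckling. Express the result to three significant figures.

n ≈ 5.66

I = a⁴/12 = 1.40⁴/12 = 0.3201 in⁴
Effective length L_e = K·L = 1 × 153 = 153.0 in
P_cr = π²EI / L_e² = π² × 14800×10³ × 0.3201 / 153.0² = 1.998×10^3 lb
Factor of safety n = P_cr / P = 1.9976 / 0.353 = 5.66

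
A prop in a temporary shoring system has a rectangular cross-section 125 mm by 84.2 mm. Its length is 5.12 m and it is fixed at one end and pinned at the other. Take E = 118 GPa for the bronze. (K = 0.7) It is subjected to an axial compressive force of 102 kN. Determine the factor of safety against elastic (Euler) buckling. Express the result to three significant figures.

Buckling occurs about the weak axis: I_min = h·b³/12 with b = 84.2 mm (the shorter side).
I_min = 125×84.2³/12 = 6.218×10^6 mm⁴
I = 6.218×10^6 mm⁴ = 6.218×10^-6 m⁴
Effective length L_e = K·L = 0.7 × 5.12 = 3.584 m
P_cr = π²EI / L_e² = π² × 118×10⁹ × 6.218×10^-6 / 3.584² = 5.638×10^5 N
Factor of safety n = P_cr / P = 563.78 / 102 = 5.53

n ≈ 5.53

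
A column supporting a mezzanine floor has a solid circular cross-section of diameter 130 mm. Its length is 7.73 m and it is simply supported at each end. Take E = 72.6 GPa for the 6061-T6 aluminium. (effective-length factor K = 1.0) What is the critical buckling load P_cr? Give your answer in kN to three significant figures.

P_cr ≈ 168 kN

I = πd⁴/64 = π×130⁴/64 = 1.402×10^7 mm⁴
I = 1.402×10^7 mm⁴ = 1.402×10^-5 m⁴
Effective length L_e = K·L = 1 × 7.73 = 7.730 m
P_cr = π²EI / L_e² = π² × 72.6×10⁹ × 1.402×10^-5 / 7.730² = 1.681×10^5 N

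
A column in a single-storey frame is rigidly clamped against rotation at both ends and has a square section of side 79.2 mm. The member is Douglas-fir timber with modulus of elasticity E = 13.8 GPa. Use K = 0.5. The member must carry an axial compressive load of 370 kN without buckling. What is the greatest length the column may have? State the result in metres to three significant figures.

L_max ≈ 2.20 m

I = a⁴/12 = 79.2⁴/12 = 3.279×10^6 mm⁴
I = 3.279×10^-6 m⁴
At the buckling limit P_cr = P = 3.700×10^5 N
From P_cr = π²EI/(K·L)²:  L = (1/K)·√(π²EI/P_cr) = (1/0.5)·√(π²×1.38×10^10×3.279×10^-6/3.700×10^5)
L = 2.20 m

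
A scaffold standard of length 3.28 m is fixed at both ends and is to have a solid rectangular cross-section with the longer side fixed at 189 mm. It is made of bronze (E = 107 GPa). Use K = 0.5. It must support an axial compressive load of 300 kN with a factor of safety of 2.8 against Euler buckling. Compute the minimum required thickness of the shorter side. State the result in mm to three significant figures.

b ≈ 51.4 mm

Required P_cr = n·P = 2.8 × 300 = 840.0 kN
L_e = K·L = 0.5 × 3.28 = 1.640 m
Required I = P_cr·L_e²/(π²E) = 8.400×10^5 × 1.640² / (π² × 1.07×10^11) = 2.139×10^-6 m⁴
I_req = 2.139×10^6 mm⁴
Rectangle, weak axis: I_min = h·b³/12 with h = 189 mm fixed  ⇒  b = (12I/h)^(1/3) = 51.4 mm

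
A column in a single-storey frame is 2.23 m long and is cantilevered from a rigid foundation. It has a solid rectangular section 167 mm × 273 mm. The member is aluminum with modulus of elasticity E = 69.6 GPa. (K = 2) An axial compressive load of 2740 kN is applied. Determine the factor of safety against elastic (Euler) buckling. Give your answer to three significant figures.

n ≈ 1.34

Buckling occurs about the weak axis: I_min = h·b³/12 with b = 167 mm (the shorter side).
I_min = 273×167³/12 = 1.060×10^8 mm⁴
I = 1.060×10^8 mm⁴ = 1.060×10^-4 m⁴
Effective length L_e = K·L = 2 × 2.23 = 4.460 m
P_cr = π²EI / L_e² = π² × 69.6×10⁹ × 1.060×10^-4 / 4.460² = 3.659×10^6 N
Factor of safety n = P_cr / P = 3659.1 / 2740 = 1.34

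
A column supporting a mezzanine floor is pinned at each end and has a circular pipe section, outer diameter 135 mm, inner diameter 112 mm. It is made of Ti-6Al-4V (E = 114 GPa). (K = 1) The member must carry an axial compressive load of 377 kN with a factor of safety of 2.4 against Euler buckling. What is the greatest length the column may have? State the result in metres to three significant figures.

d_o = 135 mm, d_i = 112 mm
I = π(d_o⁴ − d_i⁴)/64 = π(135⁴ − 112.0⁴)/64 = 8.580×10^6 mm⁴
I = 8.580×10^-6 m⁴
Required critical load P_cr = n·P = 2.4 × 377 = 904.8 kN = 9.048×10^5 N
From P_cr = π²EI/(K·L)²:  L = (1/K)·√(π²EI/P_cr) = (1/1)·√(π²×1.14×10^11×8.580×10^-6/9.048×10^5)
L = 3.27 m

L_max ≈ 3.27 m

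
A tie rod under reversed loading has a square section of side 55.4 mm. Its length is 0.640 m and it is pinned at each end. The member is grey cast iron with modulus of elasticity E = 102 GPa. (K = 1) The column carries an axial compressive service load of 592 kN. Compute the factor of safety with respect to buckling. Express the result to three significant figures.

I = a⁴/12 = 55.4⁴/12 = 7.850×10^5 mm⁴
I = 7.850×10^5 mm⁴ = 7.850×10^-7 m⁴
Effective length L_e = K·L = 1 × 0.640 = 0.6400 m
P_cr = π²EI / L_e² = π² × 102×10⁹ × 7.850×10^-7 / 0.6400² = 1.929×10^6 N
Factor of safety n = P_cr / P = 1929.3 / 592 = 3.26

n ≈ 3.26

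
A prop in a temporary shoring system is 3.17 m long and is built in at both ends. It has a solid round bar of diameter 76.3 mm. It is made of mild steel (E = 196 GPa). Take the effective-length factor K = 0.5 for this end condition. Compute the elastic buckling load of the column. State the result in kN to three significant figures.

I = πd⁴/64 = π×76.3⁴/64 = 1.664×10^6 mm⁴
I = 1.664×10^6 mm⁴ = 1.664×10^-6 m⁴
Effective length L_e = K·L = 0.5 × 3.17 = 1.585 m
P_cr = π²EI / L_e² = π² × 196×10⁹ × 1.664×10^-6 / 1.585² = 1.281×10^6 N

P_cr ≈ 1280 kN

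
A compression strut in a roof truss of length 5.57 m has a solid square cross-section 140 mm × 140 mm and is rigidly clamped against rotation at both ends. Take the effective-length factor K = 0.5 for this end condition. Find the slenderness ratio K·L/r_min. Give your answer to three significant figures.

For a square r = a/√12 = 140/√12 = 40.41 mm
L_e = K·L = 0.5 × 5.57 m = 2.785 m = 2785.0 mm
λ = L_e / r_min = 2785.0 / 40.41 = 68.9

λ ≈ 68.9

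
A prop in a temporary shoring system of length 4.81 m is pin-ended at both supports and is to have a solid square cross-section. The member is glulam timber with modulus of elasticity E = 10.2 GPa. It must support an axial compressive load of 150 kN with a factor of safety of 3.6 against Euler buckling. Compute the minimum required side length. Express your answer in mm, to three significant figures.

a ≈ 196 mm

Required P_cr = n·P = 3.6 × 150 = 540.0 kN
L_e = K·L = 1 × 4.81 = 4.810 m
Required I = P_cr·L_e²/(π²E) = 5.400×10^5 × 4.810² / (π² × 1.02×10^10) = 1.241×10^-4 m⁴
I_req = 1.241×10^8 mm⁴
Solid square: I = a⁴/12  ⇒  a = (12I)^(1/4) = (12×1.241×10^8)^(1/4) = 196 mm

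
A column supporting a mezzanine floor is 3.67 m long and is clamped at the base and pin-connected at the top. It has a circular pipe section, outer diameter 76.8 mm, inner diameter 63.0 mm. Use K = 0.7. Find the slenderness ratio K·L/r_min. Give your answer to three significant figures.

d_o = 76.8 mm, d_i = 63.0 mm
I = π(d_o⁴ − d_i⁴)/64 = π(76.8⁴ − 63.00⁴)/64 = 9.344×10^5 mm⁴
A = 1.515×10^3 mm²;  r_min = √(I/A) = √(9.344×10^5/1.515×10^3) = 24.83 mm
L_e = K·L = 0.7 × 3.67 m = 2.569 m = 2569.0 mm
λ = L_e / r_min = 2569.0 / 24.83 = 103

λ ≈ 103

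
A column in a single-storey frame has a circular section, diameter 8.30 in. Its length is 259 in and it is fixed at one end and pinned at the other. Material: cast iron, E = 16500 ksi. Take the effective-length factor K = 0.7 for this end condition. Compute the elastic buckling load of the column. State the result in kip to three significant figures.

I = πd⁴/64 = π×8.30⁴/64 = 233.0 in⁴
Effective length L_e = K·L = 0.7 × 259 = 181.3 in
P_cr = π²EI / L_e² = π² × 16500×10³ × 233.0 / 181.3² = 1.154×10^6 lb

P_cr ≈ 1150 kip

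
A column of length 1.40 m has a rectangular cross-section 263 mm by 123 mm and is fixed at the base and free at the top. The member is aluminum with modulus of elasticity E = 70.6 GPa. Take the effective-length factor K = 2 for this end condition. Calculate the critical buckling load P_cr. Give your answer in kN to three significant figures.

Buckling occurs about the weak axis: I_min = h·b³/12 with b = 123 mm (the shorter side).
I_min = 263×123³/12 = 4.078×10^7 mm⁴
I = 4.078×10^7 mm⁴ = 4.078×10^-5 m⁴
Effective length L_e = K·L = 2 × 1.40 = 2.800 m
P_cr = π²EI / L_e² = π² × 70.6×10⁹ × 4.078×10^-5 / 2.800² = 3.625×10^6 N

P_cr ≈ 3620 kN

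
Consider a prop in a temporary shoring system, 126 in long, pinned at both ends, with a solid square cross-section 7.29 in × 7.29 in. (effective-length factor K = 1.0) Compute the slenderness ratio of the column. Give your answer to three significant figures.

λ ≈ 59.9

For a square r = a/√12 = 7.29/√12 = 2.104 in
L_e = K·L = 1 × 126 = 126.0 in
λ = L_e / r_min = 126.00 / 2.104 = 59.9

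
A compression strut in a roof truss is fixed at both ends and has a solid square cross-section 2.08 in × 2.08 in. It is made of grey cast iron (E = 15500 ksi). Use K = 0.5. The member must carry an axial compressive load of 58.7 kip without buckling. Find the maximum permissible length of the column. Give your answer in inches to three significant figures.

I = a⁴/12 = 2.08⁴/12 = 1.560 in⁴
At the buckling limit P_cr = P = 5.870×10^4 lb
From P_cr = π²EI/(K·L)²:  L = (1/K)·√(π²EI/P_cr) = (1/0.5)·√(π²×1.55×10^7×1.560/5.870×10^4)
L = 128 in

L_max ≈ 128 in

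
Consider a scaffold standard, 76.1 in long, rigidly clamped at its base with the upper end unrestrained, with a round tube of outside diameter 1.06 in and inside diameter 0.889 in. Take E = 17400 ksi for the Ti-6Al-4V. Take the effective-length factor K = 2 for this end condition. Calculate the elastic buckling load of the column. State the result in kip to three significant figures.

d_o = 1.06 in, d_i = 0.889 in
I = π(d_o⁴ − d_i⁴)/64 = π(1.06⁴ − 0.8890⁴)/64 = 3.131×10^-2 in⁴
Effective length L_e = K·L = 2 × 76.1 = 152.2 in
P_cr = π²EI / L_e² = π² × 17400×10³ × 3.131×10^-2 / 152.2² = 232.1 lb

P_cr ≈ 0.232 kip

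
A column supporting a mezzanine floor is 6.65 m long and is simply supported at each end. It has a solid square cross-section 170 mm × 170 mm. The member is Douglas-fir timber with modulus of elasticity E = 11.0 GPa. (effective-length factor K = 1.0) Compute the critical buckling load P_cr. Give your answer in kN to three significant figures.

I = a⁴/12 = 170⁴/12 = 6.960×10^7 mm⁴
I = 6.960×10^7 mm⁴ = 6.960×10^-5 m⁴
Effective length L_e = K·L = 1 × 6.65 = 6.650 m
P_cr = π²EI / L_e² = π² × 11.0×10⁹ × 6.960×10^-5 / 6.650² = 1.709×10^5 N

P_cr ≈ 171 kN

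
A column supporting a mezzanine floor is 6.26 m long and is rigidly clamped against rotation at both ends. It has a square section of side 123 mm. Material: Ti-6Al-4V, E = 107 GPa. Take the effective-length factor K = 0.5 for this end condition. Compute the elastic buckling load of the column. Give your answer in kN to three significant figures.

P_cr ≈ 2060 kN

I = a⁴/12 = 123⁴/12 = 1.907×10^7 mm⁴
I = 1.907×10^7 mm⁴ = 1.907×10^-5 m⁴
Effective length L_e = K·L = 0.5 × 6.26 = 3.130 m
P_cr = π²EI / L_e² = π² × 107×10⁹ × 1.907×10^-5 / 3.130² = 2.056×10^6 N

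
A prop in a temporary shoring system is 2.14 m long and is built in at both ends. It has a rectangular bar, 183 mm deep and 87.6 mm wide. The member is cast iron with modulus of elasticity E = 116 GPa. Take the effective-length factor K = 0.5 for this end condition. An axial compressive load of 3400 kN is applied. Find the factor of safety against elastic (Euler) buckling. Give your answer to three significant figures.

n ≈ 3.02

Buckling occurs about the weak axis: I_min = h·b³/12 with b = 87.6 mm (the shorter side).
I_min = 183×87.6³/12 = 1.025×10^7 mm⁴
I = 1.025×10^7 mm⁴ = 1.025×10^-5 m⁴
Effective length L_e = K·L = 0.5 × 2.14 = 1.070 m
P_cr = π²EI / L_e² = π² × 116×10⁹ × 1.025×10^-5 / 1.070² = 1.025×10^7 N
Factor of safety n = P_cr / P = 10251 / 3400 = 3.02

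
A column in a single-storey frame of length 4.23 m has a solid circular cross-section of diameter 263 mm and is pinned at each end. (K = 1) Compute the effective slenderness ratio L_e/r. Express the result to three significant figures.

λ ≈ 64.3

I = πd⁴/64 = π×263⁴/64 = 2.349×10^8 mm⁴
A = 5.433×10^4 mm²;  r_min = √(I/A) = √(2.349×10^8/5.433×10^4) = 65.75 mm
L_e = K·L = 1 × 4.23 m = 4.230 m = 4230.0 mm
λ = L_e / r_min = 4230.0 / 65.75 = 64.3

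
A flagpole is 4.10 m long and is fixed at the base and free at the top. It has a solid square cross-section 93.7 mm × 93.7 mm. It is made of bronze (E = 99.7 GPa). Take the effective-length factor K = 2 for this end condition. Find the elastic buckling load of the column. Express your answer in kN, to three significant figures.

P_cr ≈ 94.0 kN

I = a⁴/12 = 93.7⁴/12 = 6.424×10^6 mm⁴
I = 6.424×10^6 mm⁴ = 6.424×10^-6 m⁴
Effective length L_e = K·L = 2 × 4.10 = 8.200 m
P_cr = π²EI / L_e² = π² × 99.7×10⁹ × 6.424×10^-6 / 8.200² = 9.400×10^4 N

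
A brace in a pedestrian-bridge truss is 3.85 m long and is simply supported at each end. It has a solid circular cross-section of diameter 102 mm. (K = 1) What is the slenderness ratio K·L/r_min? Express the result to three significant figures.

For a solid circle r = d/4 = 102/4 = 25.50 mm
L_e = K·L = 1 × 3.85 m = 3.850 m = 3850.0 mm
λ = L_e / r_min = 3850.0 / 25.50 = 151

λ ≈ 151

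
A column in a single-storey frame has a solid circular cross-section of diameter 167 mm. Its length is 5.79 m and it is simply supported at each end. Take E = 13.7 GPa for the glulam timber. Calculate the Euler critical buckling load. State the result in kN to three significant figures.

P_cr ≈ 154 kN

I = πd⁴/64 = π×167⁴/64 = 3.818×10^7 mm⁴
I = 3.818×10^7 mm⁴ = 3.818×10^-5 m⁴
Effective length L_e = K·L = 1 × 5.79 = 5.790 m
P_cr = π²EI / L_e² = π² × 13.7×10⁹ × 3.818×10^-5 / 5.790² = 1.540×10^5 N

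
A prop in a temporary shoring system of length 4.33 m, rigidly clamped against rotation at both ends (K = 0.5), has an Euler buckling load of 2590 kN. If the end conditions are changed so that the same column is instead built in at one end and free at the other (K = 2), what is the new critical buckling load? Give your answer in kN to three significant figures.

P_cr ∝ 1/K², so P_cr,new = P_cr,old × (K_old/K_new)² = 2590 × (0.5/2)²
= 2590 × 0.06250 = 162 kN

P_cr ≈ 162 kN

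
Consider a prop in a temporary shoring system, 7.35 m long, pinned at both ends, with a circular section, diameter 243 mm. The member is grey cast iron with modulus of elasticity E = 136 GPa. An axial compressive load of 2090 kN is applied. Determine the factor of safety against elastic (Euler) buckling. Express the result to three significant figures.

I = πd⁴/64 = π×243⁴/64 = 1.712×10^8 mm⁴
I = 1.712×10^8 mm⁴ = 1.712×10^-4 m⁴
Effective length L_e = K·L = 1 × 7.35 = 7.350 m
P_cr = π²EI / L_e² = π² × 136×10⁹ × 1.712×10^-4 / 7.350² = 4.253×10^6 N
Factor of safety n = P_cr / P = 4252.6 / 2090 = 2.03

n ≈ 2.03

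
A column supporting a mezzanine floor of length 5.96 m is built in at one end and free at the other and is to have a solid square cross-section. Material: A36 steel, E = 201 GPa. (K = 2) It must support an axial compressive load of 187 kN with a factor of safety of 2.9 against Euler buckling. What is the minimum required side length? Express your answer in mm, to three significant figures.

a ≈ 147 mm

Required P_cr = n·P = 2.9 × 187 = 542.3 kN
L_e = K·L = 2 × 5.96 = 11.92 m
Required I = P_cr·L_e²/(π²E) = 5.423×10^5 × 11.92² / (π² × 2.01×10^11) = 3.884×10^-5 m⁴
I_req = 3.884×10^7 mm⁴
Solid square: I = a⁴/12  ⇒  a = (12I)^(1/4) = (12×3.884×10^7)^(1/4) = 147 mm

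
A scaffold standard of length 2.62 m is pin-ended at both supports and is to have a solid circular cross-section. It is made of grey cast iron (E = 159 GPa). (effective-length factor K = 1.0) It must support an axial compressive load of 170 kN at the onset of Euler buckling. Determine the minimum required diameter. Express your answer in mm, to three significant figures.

d ≈ 62.4 mm

L_e = K·L = 1 × 2.62 = 2.620 m
Required I = P_cr·L_e²/(π²E) = 1.700×10^5 × 2.620² / (π² × 1.59×10^11) = 7.436×10^-7 m⁴
I_req = 7.436×10^5 mm⁴
Solid circle: I = πd⁴/64  ⇒  d = (64I/π)^(1/4) = (64×7.436×10^5/π)^(1/4) = 62.4 mm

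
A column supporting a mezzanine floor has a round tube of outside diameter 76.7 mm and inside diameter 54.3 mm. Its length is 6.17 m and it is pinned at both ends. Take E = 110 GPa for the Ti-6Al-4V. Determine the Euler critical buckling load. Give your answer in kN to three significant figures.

d_o = 76.7 mm, d_i = 54.3 mm
I = π(d_o⁴ − d_i⁴)/64 = π(76.7⁴ − 54.30⁴)/64 = 1.272×10^6 mm⁴
I = 1.272×10^6 mm⁴ = 1.272×10^-6 m⁴
Effective length L_e = K·L = 1 × 6.17 = 6.170 m
P_cr = π²EI / L_e² = π² × 110×10⁹ × 1.272×10^-6 / 6.170² = 3.628×10^4 N

P_cr ≈ 36.3 kN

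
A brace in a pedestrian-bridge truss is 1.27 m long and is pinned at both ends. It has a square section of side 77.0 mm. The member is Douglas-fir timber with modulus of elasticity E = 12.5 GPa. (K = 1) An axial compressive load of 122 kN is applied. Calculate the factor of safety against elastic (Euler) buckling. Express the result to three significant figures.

n ≈ 1.84

I = a⁴/12 = 77.0⁴/12 = 2.929×10^6 mm⁴
I = 2.929×10^6 mm⁴ = 2.929×10^-6 m⁴
Effective length L_e = K·L = 1 × 1.27 = 1.270 m
P_cr = π²EI / L_e² = π² × 12.5×10⁹ × 2.929×10^-6 / 1.270² = 2.241×10^5 N
Factor of safety n = P_cr / P = 224.07 / 122 = 1.84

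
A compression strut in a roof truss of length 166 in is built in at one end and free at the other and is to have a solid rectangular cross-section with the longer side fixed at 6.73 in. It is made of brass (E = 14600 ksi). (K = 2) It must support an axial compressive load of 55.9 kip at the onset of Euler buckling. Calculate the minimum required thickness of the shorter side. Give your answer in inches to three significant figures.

L_e = K·L = 2 × 166 = 332.0 in
Required I = P_cr·L_e²/(π²E) = 5.590×10^4 × 332.0² / (π² × 1.46×10^7) = 42.76 in⁴
Rectangle, weak axis: I_min = h·b³/12 with h = 6.73 in fixed  ⇒  b = (12I/h)^(1/3) = 4.24 in

b ≈ 4.24 in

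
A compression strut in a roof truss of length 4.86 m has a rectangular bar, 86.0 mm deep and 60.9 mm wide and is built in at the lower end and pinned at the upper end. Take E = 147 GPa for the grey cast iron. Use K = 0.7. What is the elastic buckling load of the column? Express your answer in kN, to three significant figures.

P_cr ≈ 203 kN

Buckling occurs about the weak axis: I_min = h·b³/12 with b = 60.9 mm (the shorter side).
I_min = 86.0×60.9³/12 = 1.619×10^6 mm⁴
I = 1.619×10^6 mm⁴ = 1.619×10^-6 m⁴
Effective length L_e = K·L = 0.7 × 4.86 = 3.402 m
P_cr = π²EI / L_e² = π² × 147×10⁹ × 1.619×10^-6 / 3.402² = 2.029×10^5 N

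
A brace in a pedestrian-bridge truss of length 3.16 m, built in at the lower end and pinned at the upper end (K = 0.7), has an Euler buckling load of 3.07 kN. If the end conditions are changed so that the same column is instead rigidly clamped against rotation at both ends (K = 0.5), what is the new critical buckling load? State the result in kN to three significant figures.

P_cr ∝ 1/K², so P_cr,new = P_cr,old × (K_old/K_new)² = 3.07 × (0.7/0.5)²
= 3.07 × 1.960 = 6.02 kN

P_cr ≈ 6.02 kN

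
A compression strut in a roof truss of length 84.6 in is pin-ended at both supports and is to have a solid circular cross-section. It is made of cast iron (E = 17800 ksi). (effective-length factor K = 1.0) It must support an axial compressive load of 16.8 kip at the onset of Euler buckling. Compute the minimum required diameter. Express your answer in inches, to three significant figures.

L_e = K·L = 1 × 84.6 = 84.60 in
Required I = P_cr·L_e²/(π²E) = 1.680×10^4 × 84.60² / (π² × 1.78×10^7) = 0.6844 in⁴
Solid circle: I = πd⁴/64  ⇒  d = (64I/π)^(1/4) = (64×0.6844/π)^(1/4) = 1.93 in

d ≈ 1.93 in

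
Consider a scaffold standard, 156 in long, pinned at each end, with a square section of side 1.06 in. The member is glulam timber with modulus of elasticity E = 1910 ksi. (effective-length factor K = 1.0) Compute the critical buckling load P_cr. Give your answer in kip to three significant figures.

P_cr ≈ 0.0815 kip

I = a⁴/12 = 1.06⁴/12 = 0.1052 in⁴
Effective length L_e = K·L = 1 × 156 = 156.0 in
P_cr = π²EI / L_e² = π² × 1910×10³ × 0.1052 / 156.0² = 81.49 lb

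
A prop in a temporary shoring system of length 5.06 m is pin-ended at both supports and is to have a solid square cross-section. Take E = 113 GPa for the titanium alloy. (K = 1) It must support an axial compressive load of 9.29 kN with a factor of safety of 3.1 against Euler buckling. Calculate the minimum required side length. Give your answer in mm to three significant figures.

a ≈ 53.1 mm

Required P_cr = n·P = 3.1 × 9.29 = 28.80 kN
L_e = K·L = 1 × 5.06 = 5.060 m
Required I = P_cr·L_e²/(π²E) = 2.880×10^4 × 5.060² / (π² × 1.13×10^11) = 6.612×10^-7 m⁴
I_req = 6.612×10^5 mm⁴
Solid square: I = a⁴/12  ⇒  a = (12I)^(1/4) = (12×6.612×10^5)^(1/4) = 53.1 mm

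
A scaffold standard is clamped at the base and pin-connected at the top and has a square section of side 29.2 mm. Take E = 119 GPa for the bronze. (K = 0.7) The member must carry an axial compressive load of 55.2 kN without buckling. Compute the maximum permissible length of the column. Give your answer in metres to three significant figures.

I = a⁴/12 = 29.2⁴/12 = 6.058×10^4 mm⁴
I = 6.058×10^-8 m⁴
At the buckling limit P_cr = P = 5.520×10^4 N
From P_cr = π²EI/(K·L)²:  L = (1/K)·√(π²EI/P_cr) = (1/0.7)·√(π²×1.19×10^11×6.058×10^-8/5.520×10^4)
L = 1.62 m

L_max ≈ 1.62 m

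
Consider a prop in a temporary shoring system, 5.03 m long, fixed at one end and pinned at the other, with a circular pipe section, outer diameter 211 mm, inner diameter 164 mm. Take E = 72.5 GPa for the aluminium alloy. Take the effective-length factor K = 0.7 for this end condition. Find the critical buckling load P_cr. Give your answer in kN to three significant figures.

d_o = 211 mm, d_i = 164 mm
I = π(d_o⁴ − d_i⁴)/64 = π(211⁴ − 164.0⁴)/64 = 6.179×10^7 mm⁴
I = 6.179×10^7 mm⁴ = 6.179×10^-5 m⁴
Effective length L_e = K·L = 0.7 × 5.03 = 3.521 m
P_cr = π²EI / L_e² = π² × 72.5×10⁹ × 6.179×10^-5 / 3.521² = 3.566×10^6 N

P_cr ≈ 3570 kN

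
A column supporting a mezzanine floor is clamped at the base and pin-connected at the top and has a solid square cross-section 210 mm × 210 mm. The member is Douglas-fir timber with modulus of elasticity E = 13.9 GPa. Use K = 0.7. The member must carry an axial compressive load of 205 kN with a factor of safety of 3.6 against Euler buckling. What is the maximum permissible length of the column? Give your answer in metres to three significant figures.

I = a⁴/12 = 210⁴/12 = 1.621×10^8 mm⁴
I = 1.621×10^-4 m⁴
Required critical load P_cr = n·P = 3.6 × 205 = 738.0 kN = 7.380×10^5 N
From P_cr = π²EI/(K·L)²:  L = (1/K)·√(π²EI/P_cr) = (1/0.7)·√(π²×1.39×10^10×1.621×10^-4/7.380×10^5)
L = 7.84 m

L_max ≈ 7.84 m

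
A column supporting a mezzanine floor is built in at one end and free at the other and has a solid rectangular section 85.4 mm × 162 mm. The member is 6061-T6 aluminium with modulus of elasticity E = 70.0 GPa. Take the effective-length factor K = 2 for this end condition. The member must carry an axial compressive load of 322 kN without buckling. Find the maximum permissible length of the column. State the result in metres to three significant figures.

L_max ≈ 2.12 m

Buckling occurs about the weak axis: I_min = h·b³/12 with b = 85.4 mm (the shorter side).
I_min = 162×85.4³/12 = 8.408×10^6 mm⁴
I = 8.408×10^-6 m⁴
At the buckling limit P_cr = P = 3.220×10^5 N
From P_cr = π²EI/(K·L)²:  L = (1/K)·√(π²EI/P_cr) = (1/2)·√(π²×7.00×10^10×8.408×10^-6/3.220×10^5)
L = 2.12 m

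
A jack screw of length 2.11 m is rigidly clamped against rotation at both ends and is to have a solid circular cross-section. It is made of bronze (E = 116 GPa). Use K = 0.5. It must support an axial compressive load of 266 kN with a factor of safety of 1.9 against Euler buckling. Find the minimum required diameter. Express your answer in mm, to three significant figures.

Required P_cr = n·P = 1.9 × 266 = 505.4 kN
L_e = K·L = 0.5 × 2.11 = 1.055 m
Required I = P_cr·L_e²/(π²E) = 5.054×10^5 × 1.055² / (π² × 1.16×10^11) = 4.913×10^-7 m⁴
I_req = 4.913×10^5 mm⁴
Solid circle: I = πd⁴/64  ⇒  d = (64I/π)^(1/4) = (64×4.913×10^5/π)^(1/4) = 56.2 mm

d ≈ 56.2 mm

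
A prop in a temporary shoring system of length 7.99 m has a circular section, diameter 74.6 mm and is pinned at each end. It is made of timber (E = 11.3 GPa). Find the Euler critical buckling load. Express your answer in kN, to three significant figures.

P_cr ≈ 2.66 kN

I = πd⁴/64 = π×74.6⁴/64 = 1.520×10^6 mm⁴
I = 1.520×10^6 mm⁴ = 1.520×10^-6 m⁴
Effective length L_e = K·L = 1 × 7.99 = 7.990 m
P_cr = π²EI / L_e² = π² × 11.3×10⁹ × 1.520×10^-6 / 7.990² = 2.656×10^3 N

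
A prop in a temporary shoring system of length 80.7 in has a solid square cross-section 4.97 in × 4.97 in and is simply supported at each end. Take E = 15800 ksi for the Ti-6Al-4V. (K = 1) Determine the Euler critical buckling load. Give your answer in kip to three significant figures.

I = a⁴/12 = 4.97⁴/12 = 50.84 in⁴
Effective length L_e = K·L = 1 × 80.7 = 80.70 in
P_cr = π²EI / L_e² = π² × 15800×10³ × 50.84 / 80.70² = 1.217×10^6 lb

P_cr ≈ 1220 kip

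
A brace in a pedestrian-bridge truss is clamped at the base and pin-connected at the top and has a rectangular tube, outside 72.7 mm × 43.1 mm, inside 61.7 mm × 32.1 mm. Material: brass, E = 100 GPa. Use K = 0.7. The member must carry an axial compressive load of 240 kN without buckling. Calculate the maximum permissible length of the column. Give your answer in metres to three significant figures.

Weak-axis I_min = (h_o·b_o³ − h_i·b_i³)/12 with b_o = 43.1, b_i = 32.10 mm (shorter outer/inner sides).
I_min = (72.7×43.1³ − 61.70×32.10³)/12 = 3.150×10^5 mm⁴
I = 3.150×10^-7 m⁴
At the buckling limit P_cr = P = 2.400×10^5 N
From P_cr = π²EI/(K·L)²:  L = (1/K)·√(π²EI/P_cr) = (1/0.7)·√(π²×1.00×10^11×3.150×10^-7/2.400×10^5)
L = 1.63 m

L_max ≈ 1.63 m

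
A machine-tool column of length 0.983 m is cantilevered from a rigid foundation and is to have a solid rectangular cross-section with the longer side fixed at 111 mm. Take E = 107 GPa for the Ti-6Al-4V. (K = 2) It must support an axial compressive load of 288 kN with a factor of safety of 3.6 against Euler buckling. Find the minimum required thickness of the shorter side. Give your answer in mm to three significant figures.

Required P_cr = n·P = 3.6 × 288 = 1037 kN
L_e = K·L = 2 × 0.983 = 1.966 m
Required I = P_cr·L_e²/(π²E) = 1.037×10^6 × 1.966² / (π² × 1.07×10^11) = 3.795×10^-6 m⁴
I_req = 3.795×10^6 mm⁴
Rectangle, weak axis: I_min = h·b³/12 with h = 111 mm fixed  ⇒  b = (12I/h)^(1/3) = 74.3 mm

b ≈ 74.3 mm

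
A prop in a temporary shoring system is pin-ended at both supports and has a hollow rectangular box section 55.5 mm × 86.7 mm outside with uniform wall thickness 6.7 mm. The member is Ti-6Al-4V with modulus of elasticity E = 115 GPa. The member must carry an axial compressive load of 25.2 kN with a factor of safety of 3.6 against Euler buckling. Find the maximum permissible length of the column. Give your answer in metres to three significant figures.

Inner dimensions: h_i = 86.7 − 2×6.7 = 73.30 mm, b_i = 55.5 − 2×6.7 = 42.10 mm
Weak-axis I_min = (h_o·b_o³ − h_i·b_i³)/12 with b_o = 55.5, b_i = 42.10 mm (shorter outer/inner sides).
I_min = (86.7×55.5³ − 73.30×42.10³)/12 = 7.793×10^5 mm⁴
I = 7.793×10^-7 m⁴
Required critical load P_cr = n·P = 3.6 × 25.2 = 90.72 kN = 9.072×10^4 N
From P_cr = π²EI/(K·L)²:  L = (1/K)·√(π²EI/P_cr) = (1/1)·√(π²×1.15×10^11×7.793×10^-7/9.072×10^4)
L = 3.12 m

L_max ≈ 3.12 m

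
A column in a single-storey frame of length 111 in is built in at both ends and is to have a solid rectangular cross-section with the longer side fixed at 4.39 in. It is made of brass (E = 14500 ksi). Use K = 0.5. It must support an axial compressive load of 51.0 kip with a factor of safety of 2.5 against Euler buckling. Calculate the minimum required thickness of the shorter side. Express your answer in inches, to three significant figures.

Required P_cr = n·P = 2.5 × 51.0 = 127.5 kip
L_e = K·L = 0.5 × 111 = 55.50 in
Required I = P_cr·L_e²/(π²E) = 1.275×10^5 × 55.50² / (π² × 1.45×10^7) = 2.744 in⁴
Rectangle, weak axis: I_min = h·b³/12 with h = 4.39 in fixed  ⇒  b = (12I/h)^(1/3) = 1.96 in

b ≈ 1.96 in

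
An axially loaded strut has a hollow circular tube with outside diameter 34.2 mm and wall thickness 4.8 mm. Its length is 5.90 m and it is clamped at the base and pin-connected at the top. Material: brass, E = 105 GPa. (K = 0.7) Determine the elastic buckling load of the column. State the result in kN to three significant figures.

Inner diameter d_i = 34.2 − 2×4.8 = 24.60 mm
I = π(d_o⁴ − d_i⁴)/64 = π(34.2⁴ − 24.60⁴)/64 = 4.918×10^4 mm⁴
I = 4.918×10^4 mm⁴ = 4.918×10^-8 m⁴
Effective length L_e = K·L = 0.7 × 5.90 = 4.130 m
P_cr = π²EI / L_e² = π² × 105×10⁹ × 4.918×10^-8 / 4.130² = 2.988×10^3 N

P_cr ≈ 2.99 kN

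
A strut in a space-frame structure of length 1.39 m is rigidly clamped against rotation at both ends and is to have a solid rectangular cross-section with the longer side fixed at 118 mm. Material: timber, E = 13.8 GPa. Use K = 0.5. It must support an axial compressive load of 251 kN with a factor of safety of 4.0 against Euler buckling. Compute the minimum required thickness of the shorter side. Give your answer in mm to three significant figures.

Required P_cr = n·P = 4.0 × 251 = 1004 kN
L_e = K·L = 0.5 × 1.39 = 0.6950 m
Required I = P_cr·L_e²/(π²E) = 1.004×10^6 × 0.6950² / (π² × 1.38×10^10) = 3.561×10^-6 m⁴
I_req = 3.561×10^6 mm⁴
Rectangle, weak axis: I_min = h·b³/12 with h = 118 mm fixed  ⇒  b = (12I/h)^(1/3) = 71.3 mm

b ≈ 71.3 mm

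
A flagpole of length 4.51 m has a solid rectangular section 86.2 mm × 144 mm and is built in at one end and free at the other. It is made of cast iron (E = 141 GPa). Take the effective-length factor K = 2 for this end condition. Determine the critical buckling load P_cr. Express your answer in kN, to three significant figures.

Buckling occurs about the weak axis: I_min = h·b³/12 with b = 86.2 mm (the shorter side).
I_min = 144×86.2³/12 = 7.686×10^6 mm⁴
I = 7.686×10^6 mm⁴ = 7.686×10^-6 m⁴
Effective length L_e = K·L = 2 × 4.51 = 9.020 m
P_cr = π²EI / L_e² = π² × 141×10⁹ × 7.686×10^-6 / 9.020² = 1.315×10^5 N

P_cr ≈ 131 kN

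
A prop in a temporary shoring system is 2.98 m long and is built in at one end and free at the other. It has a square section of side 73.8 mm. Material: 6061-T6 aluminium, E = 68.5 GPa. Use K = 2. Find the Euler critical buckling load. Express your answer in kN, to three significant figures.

I = a⁴/12 = 73.8⁴/12 = 2.472×10^6 mm⁴
I = 2.472×10^6 mm⁴ = 2.472×10^-6 m⁴
Effective length L_e = K·L = 2 × 2.98 = 5.960 m
P_cr = π²EI / L_e² = π² × 68.5×10⁹ × 2.472×10^-6 / 5.960² = 4.705×10^4 N

P_cr ≈ 47.0 kN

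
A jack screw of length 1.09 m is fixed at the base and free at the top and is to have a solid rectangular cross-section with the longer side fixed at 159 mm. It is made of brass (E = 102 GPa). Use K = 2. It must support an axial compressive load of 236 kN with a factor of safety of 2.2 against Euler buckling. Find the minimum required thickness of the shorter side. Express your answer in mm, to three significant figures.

Required P_cr = n·P = 2.2 × 236 = 519.2 kN
L_e = K·L = 2 × 1.09 = 2.180 m
Required I = P_cr·L_e²/(π²E) = 5.192×10^5 × 2.180² / (π² × 1.02×10^11) = 2.451×10^-6 m⁴
I_req = 2.451×10^6 mm⁴
Rectangle, weak axis: I_min = h·b³/12 with h = 159 mm fixed  ⇒  b = (12I/h)^(1/3) = 57.0 mm

b ≈ 57.0 mm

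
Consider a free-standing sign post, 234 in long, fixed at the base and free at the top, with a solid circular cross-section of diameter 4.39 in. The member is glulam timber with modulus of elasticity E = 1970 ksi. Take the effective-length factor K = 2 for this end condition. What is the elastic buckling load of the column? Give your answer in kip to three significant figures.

P_cr ≈ 1.62 kip

I = πd⁴/64 = π×4.39⁴/64 = 18.23 in⁴
Effective length L_e = K·L = 2 × 234 = 468.0 in
P_cr = π²EI / L_e² = π² × 1970×10³ × 18.23 / 468.0² = 1.618×10^3 lb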